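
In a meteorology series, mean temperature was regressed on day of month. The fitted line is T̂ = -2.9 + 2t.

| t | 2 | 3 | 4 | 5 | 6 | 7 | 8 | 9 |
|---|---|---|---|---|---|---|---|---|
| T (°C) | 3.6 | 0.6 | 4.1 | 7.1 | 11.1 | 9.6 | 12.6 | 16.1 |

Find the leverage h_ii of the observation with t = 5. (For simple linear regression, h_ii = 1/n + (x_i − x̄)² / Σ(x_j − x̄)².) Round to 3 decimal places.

t̄ = (2 + 3 + 4 + 5 + 6 + 7 + 8 + 9)/8 = 5.5
Σ(t − t̄)² = 12.25 + 6.25 + 2.25 + 0.25 + 0.25 + 2.25 + 6.25 + 12.25 = 42
h = 1/8 + (-0.5)²/42 = 0.125 + 0.00595238 = 0.131

h = 0.131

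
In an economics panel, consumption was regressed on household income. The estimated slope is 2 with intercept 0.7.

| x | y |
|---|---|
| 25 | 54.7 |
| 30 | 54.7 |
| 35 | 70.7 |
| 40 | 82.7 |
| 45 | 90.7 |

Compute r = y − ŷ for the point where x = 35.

r = 0

ŷ = 0.7 + 2·35 = 70.7
r = 70.7 − 70.7 = 0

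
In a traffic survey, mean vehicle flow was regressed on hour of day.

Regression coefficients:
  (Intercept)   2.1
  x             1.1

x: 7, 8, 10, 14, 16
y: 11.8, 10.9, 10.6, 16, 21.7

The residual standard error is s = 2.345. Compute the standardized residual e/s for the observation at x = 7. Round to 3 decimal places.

0.853

ŷ = 2.1 + 1.1·7 = 9.8
e = 11.8 − 9.8 = 2
e/s = 2 / 2.345 = 0.853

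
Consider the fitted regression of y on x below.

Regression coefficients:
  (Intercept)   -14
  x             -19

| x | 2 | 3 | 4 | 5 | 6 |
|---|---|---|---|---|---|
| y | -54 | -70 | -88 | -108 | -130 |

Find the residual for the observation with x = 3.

e = 1

ŷ = -14 − 19·3 = -71
e = -70 − (-71) = 1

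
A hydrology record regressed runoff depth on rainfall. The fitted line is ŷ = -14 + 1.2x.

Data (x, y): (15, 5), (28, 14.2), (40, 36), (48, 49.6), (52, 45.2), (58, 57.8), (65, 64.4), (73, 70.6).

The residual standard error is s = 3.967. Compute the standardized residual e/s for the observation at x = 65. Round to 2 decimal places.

0.10

ŷ = -14 + 1.2·65 = 64
e = 64.4 − 64 = 0.4
e/s = 0.4 / 3.967 = 0.10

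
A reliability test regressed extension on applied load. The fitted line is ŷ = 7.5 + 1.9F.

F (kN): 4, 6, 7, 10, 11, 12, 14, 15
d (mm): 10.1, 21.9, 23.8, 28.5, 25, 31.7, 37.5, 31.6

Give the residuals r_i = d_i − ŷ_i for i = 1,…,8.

-5, 3, 3, 2, -3.4, 1.4, 3.4, -4.4

F=4: ŷ = 7.5 + 1.9·4 = 15.1; r = 10.1 − 15.1 = -5
F=6: ŷ = 7.5 + 1.9·6 = 18.9; r = 21.9 − 18.9 = 3
F=7: ŷ = 7.5 + 1.9·7 = 20.8; r = 23.8 − 20.8 = 3
F=10: ŷ = 7.5 + 1.9·10 = 26.5; r = 28.5 − 26.5 = 2
F=11: ŷ = 7.5 + 1.9·11 = 28.4; r = 25 − 28.4 = -3.4
F=12: ŷ = 7.5 + 1.9·12 = 30.3; r = 31.7 − 30.3 = 1.4
F=14: ŷ = 7.5 + 1.9·14 = 34.1; r = 37.5 − 34.1 = 3.4
F=15: ŷ = 7.5 + 1.9·15 = 36; r = 31.6 − 36 = -4.4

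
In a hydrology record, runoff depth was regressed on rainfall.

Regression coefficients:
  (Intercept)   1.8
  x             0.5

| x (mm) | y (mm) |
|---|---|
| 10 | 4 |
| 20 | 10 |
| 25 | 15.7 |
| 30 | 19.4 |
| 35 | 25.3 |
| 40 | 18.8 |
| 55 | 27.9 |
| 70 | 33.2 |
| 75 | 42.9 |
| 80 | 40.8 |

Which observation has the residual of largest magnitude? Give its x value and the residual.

x=10: ŷ = 1.8 + 0.5·10 = 6.8; e = 4 − 6.8 = -2.8
x=20: ŷ = 1.8 + 0.5·20 = 11.8; e = 10 − 11.8 = -1.8
x=25: ŷ = 1.8 + 0.5·25 = 14.3; e = 15.7 − 14.3 = 1.4
x=30: ŷ = 1.8 + 0.5·30 = 16.8; e = 19.4 − 16.8 = 2.6
x=35: ŷ = 1.8 + 0.5·35 = 19.3; e = 25.3 − 19.3 = 6
x=40: ŷ = 1.8 + 0.5·40 = 21.8; e = 18.8 − 21.8 = -3
x=55: ŷ = 1.8 + 0.5·55 = 29.3; e = 27.9 − 29.3 = -1.4
x=70: ŷ = 1.8 + 0.5·70 = 36.8; e = 33.2 − 36.8 = -3.6
x=75: ŷ = 1.8 + 0.5·75 = 39.3; e = 42.9 − 39.3 = 3.6
x=80: ŷ = 1.8 + 0.5·80 = 41.8; e = 40.8 − 41.8 = -1
Largest |e| is 6 at x = 35, residual 6.

x = 35, e = 6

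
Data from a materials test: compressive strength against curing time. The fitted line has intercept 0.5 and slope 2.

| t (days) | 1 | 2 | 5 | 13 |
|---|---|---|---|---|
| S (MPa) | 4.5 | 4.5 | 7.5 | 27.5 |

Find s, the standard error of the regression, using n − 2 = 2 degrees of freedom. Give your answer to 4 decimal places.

s = 2.6458

t=1: Ŝ = 0.5 + 2·1 = 2.5; e = 4.5 − 2.5 = 2
t=2: Ŝ = 0.5 + 2·2 = 4.5; e = 4.5 − 4.5 = 0
t=5: Ŝ = 0.5 + 2·5 = 10.5; e = 7.5 − 10.5 = -3
t=13: Ŝ = 0.5 + 2·13 = 26.5; e = 27.5 − 26.5 = 1
SSE = 4 + 0 + 9 + 1 = 14
s = √(14/2) = √7 ≈ 2.6458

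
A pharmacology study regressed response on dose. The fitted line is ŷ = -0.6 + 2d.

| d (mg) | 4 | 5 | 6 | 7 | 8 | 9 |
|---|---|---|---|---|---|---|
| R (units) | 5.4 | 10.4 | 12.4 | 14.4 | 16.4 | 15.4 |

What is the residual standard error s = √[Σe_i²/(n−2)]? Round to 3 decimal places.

d=4: ŷ = -0.6 + 2·4 = 7.4; e = 5.4 − 7.4 = -2
d=5: ŷ = -0.6 + 2·5 = 9.4; e = 10.4 − 9.4 = 1
d=6: ŷ = -0.6 + 2·6 = 11.4; e = 12.4 − 11.4 = 1
d=7: ŷ = -0.6 + 2·7 = 13.4; e = 14.4 − 13.4 = 1
d=8: ŷ = -0.6 + 2·8 = 15.4; e = 16.4 − 15.4 = 1
d=9: ŷ = -0.6 + 2·9 = 17.4; e = 15.4 − 17.4 = -2
SSE = 4 + 1 + 1 + 1 + 1 + 4 = 12
s = √(12/4) = √3 ≈ 1.732

s = 1.732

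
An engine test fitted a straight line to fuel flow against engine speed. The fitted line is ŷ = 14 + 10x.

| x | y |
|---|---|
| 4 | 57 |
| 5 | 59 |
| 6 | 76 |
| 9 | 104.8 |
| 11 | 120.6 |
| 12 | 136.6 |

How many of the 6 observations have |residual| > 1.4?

5

x=4: ŷ = 14 + 10·4 = 54; r = 57 − 54 = 3
x=5: ŷ = 14 + 10·5 = 64; r = 59 − 64 = -5
x=6: ŷ = 14 + 10·6 = 74; r = 76 − 74 = 2
x=9: ŷ = 14 + 10·9 = 104; r = 104.8 − 104 = 0.8
x=11: ŷ = 14 + 10·11 = 124; r = 120.6 − 124 = -3.4
x=12: ŷ = 14 + 10·12 = 134; r = 136.6 − 134 = 2.6
|r| > 1.4: x=4 (|r|=3), x=5 (|r|=5), x=6 (|r|=2), x=11 (|r|=3.4), x=12 (|r|=2.6) → 5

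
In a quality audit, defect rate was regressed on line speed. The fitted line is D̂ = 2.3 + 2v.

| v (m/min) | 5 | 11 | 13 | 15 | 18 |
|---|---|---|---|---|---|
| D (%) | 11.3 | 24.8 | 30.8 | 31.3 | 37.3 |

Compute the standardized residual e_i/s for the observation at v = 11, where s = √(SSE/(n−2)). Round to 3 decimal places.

0.281

v=5: D̂ = 2.3 + 2·5 = 12.3; e = 11.3 − 12.3 = -1
v=11: D̂ = 2.3 + 2·11 = 24.3; e = 24.8 − 24.3 = 0.5
v=13: D̂ = 2.3 + 2·13 = 28.3; e = 30.8 − 28.3 = 2.5
v=15: D̂ = 2.3 + 2·15 = 32.3; e = 31.3 − 32.3 = -1
v=18: D̂ = 2.3 + 2·18 = 38.3; e = 37.3 − 38.3 = -1
SSE = 1 + 0.25 + 6.25 + 1 + 1 = 9.5
s = √(9.5/3) = 1.77951
e/s = 0.5 / 1.77951 = 0.281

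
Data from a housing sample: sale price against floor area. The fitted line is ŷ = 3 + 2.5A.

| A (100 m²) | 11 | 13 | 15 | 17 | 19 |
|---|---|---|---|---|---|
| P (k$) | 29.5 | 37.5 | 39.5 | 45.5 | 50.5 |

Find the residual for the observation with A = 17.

ŷ = 3 + 2.5·17 = 45.5
e = 45.5 − 45.5 = 0

e = 0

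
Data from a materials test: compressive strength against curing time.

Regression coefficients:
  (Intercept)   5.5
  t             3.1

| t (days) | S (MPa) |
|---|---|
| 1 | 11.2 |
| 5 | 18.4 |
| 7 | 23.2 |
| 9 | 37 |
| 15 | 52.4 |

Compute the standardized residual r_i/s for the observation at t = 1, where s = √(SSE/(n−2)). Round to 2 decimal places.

0.69

t=1: ŷ = 5.5 + 3.1·1 = 8.6; r = 11.2 − 8.6 = 2.6
t=5: ŷ = 5.5 + 3.1·5 = 21; r = 18.4 − 21 = -2.6
t=7: ŷ = 5.5 + 3.1·7 = 27.2; r = 23.2 − 27.2 = -4
t=9: ŷ = 5.5 + 3.1·9 = 33.4; r = 37 − 33.4 = 3.6
t=15: ŷ = 5.5 + 3.1·15 = 52; r = 52.4 − 52 = 0.4
SSE = 6.76 + 6.76 + 16 + 12.96 + 0.16 = 42.64
s = √(42.64/3) = 3.77006
r/s = 2.6 / 3.77006 = 0.69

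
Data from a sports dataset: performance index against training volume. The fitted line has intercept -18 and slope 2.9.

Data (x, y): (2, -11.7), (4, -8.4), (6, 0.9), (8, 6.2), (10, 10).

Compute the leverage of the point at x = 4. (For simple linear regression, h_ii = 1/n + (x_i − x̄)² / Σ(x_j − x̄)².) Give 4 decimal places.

x̄ = (2 + 4 + 6 + 8 + 10)/5 = 6
Σ(x − x̄)² = 16 + 4 + 0 + 4 + 16 = 40
h = 1/5 + (-2)²/40 = 0.2 + 0.1 = 0.3000

h = 0.3000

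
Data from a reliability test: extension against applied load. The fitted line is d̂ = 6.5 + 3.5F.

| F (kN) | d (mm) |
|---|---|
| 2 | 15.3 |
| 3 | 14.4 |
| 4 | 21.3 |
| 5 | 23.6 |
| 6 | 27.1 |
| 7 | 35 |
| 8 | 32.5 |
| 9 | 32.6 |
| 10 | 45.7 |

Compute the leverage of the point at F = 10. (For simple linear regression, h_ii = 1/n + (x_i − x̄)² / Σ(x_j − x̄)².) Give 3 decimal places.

F̄ = (2 + 3 + 4 + 5 + 6 + 7 + 8 + 9 + 10)/9 = 6
Σ(F − F̄)² = 16 + 9 + 4 + 1 + 0 + 1 + 4 + 9 + 16 = 60
h = 1/9 + (4)²/60 = 0.111111 + 0.266667 = 0.378

h = 0.378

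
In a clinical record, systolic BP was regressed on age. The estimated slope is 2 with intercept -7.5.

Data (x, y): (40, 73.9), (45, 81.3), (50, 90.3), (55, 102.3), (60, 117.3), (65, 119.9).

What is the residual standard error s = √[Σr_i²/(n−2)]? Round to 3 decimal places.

s = 3.085

x=40: ŷ = -7.5 + 2·40 = 72.5; r = 73.9 − 72.5 = 1.4
x=45: ŷ = -7.5 + 2·45 = 82.5; r = 81.3 − 82.5 = -1.2
x=50: ŷ = -7.5 + 2·50 = 92.5; r = 90.3 − 92.5 = -2.2
x=55: ŷ = -7.5 + 2·55 = 102.5; r = 102.3 − 102.5 = -0.2
x=60: ŷ = -7.5 + 2·60 = 112.5; r = 117.3 − 112.5 = 4.8
x=65: ŷ = -7.5 + 2·65 = 122.5; r = 119.9 − 122.5 = -2.6
SSE = 1.96 + 1.44 + 4.84 + 0.04 + 23.04 + 6.76 = 38.08
s = √(38.08/4) = √9.52 ≈ 3.085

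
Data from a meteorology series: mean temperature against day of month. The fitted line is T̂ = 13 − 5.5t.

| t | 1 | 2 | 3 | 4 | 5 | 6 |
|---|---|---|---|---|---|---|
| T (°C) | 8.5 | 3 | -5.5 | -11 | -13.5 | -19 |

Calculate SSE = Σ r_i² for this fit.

SSE = 12

t=1: T̂ = 13 − 5.5·1 = 7.5; r = 8.5 − 7.5 = 1
t=2: T̂ = 13 − 5.5·2 = 2; r = 3 − 2 = 1
t=3: T̂ = 13 − 5.5·3 = -3.5; r = -5.5 − (-3.5) = -2
t=4: T̂ = 13 − 5.5·4 = -9; r = -11 − (-9) = -2
t=5: T̂ = 13 − 5.5·5 = -14.5; r = -13.5 − (-14.5) = 1
t=6: T̂ = 13 − 5.5·6 = -20; r = -19 − (-20) = 1
SSE = 1 + 1 + 4 + 4 + 1 + 1 = 12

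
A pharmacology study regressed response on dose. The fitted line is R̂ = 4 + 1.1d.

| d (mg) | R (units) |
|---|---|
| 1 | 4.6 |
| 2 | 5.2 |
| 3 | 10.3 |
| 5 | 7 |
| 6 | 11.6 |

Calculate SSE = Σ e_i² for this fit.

d=1: R̂ = 4 + 1.1·1 = 5.1; e = 4.6 − 5.1 = -0.5
d=2: R̂ = 4 + 1.1·2 = 6.2; e = 5.2 − 6.2 = -1
d=3: R̂ = 4 + 1.1·3 = 7.3; e = 10.3 − 7.3 = 3
d=5: R̂ = 4 + 1.1·5 = 9.5; e = 7 − 9.5 = -2.5
d=6: R̂ = 4 + 1.1·6 = 10.6; e = 11.6 − 10.6 = 1
SSE = 0.25 + 1 + 9 + 6.25 + 1 = 17.5

SSE = 17.5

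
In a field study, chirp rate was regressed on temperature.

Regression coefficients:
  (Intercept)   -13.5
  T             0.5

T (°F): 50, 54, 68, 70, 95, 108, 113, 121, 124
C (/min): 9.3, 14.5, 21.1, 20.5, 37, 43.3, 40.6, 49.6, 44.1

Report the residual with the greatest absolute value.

T=50: ŷ = -13.5 + 0.5·50 = 11.5; e = 9.3 − 11.5 = -2.2
T=54: ŷ = -13.5 + 0.5·54 = 13.5; e = 14.5 − 13.5 = 1
T=68: ŷ = -13.5 + 0.5·68 = 20.5; e = 21.1 − 20.5 = 0.6
T=70: ŷ = -13.5 + 0.5·70 = 21.5; e = 20.5 − 21.5 = -1
T=95: ŷ = -13.5 + 0.5·95 = 34; e = 37 − 34 = 3
T=108: ŷ = -13.5 + 0.5·108 = 40.5; e = 43.3 − 40.5 = 2.8
T=113: ŷ = -13.5 + 0.5·113 = 43; e = 40.6 − 43 = -2.4
T=121: ŷ = -13.5 + 0.5·121 = 47; e = 49.6 − 47 = 2.6
T=124: ŷ = -13.5 + 0.5·124 = 48.5; e = 44.1 − 48.5 = -4.4
Largest |e| is 4.4 at T = 124, residual -4.4.

e = -4.4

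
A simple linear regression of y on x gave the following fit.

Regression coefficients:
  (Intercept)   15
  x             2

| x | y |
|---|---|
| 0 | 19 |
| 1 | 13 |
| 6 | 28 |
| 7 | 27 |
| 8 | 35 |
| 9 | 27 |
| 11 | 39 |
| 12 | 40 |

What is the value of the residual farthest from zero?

x=0: ŷ = 15 + 2·0 = 15; r = 19 − 15 = 4
x=1: ŷ = 15 + 2·1 = 17; r = 13 − 17 = -4
x=6: ŷ = 15 + 2·6 = 27; r = 28 − 27 = 1
x=7: ŷ = 15 + 2·7 = 29; r = 27 − 29 = -2
x=8: ŷ = 15 + 2·8 = 31; r = 35 − 31 = 4
x=9: ŷ = 15 + 2·9 = 33; r = 27 − 33 = -6
x=11: ŷ = 15 + 2·11 = 37; r = 39 − 37 = 2
x=12: ŷ = 15 + 2·12 = 39; r = 40 − 39 = 1
Largest |r| is 6 at x = 9, residual -6.

r = -6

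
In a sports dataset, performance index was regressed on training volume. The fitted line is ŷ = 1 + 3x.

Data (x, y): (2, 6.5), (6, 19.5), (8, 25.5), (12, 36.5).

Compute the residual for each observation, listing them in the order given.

-0.5, 0.5, 0.5, -0.5

x=2: ŷ = 1 + 3·2 = 7; r = 6.5 − 7 = -0.5
x=6: ŷ = 1 + 3·6 = 19; r = 19.5 − 19 = 0.5
x=8: ŷ = 1 + 3·8 = 25; r = 25.5 − 25 = 0.5
x=12: ŷ = 1 + 3·12 = 37; r = 36.5 − 37 = -0.5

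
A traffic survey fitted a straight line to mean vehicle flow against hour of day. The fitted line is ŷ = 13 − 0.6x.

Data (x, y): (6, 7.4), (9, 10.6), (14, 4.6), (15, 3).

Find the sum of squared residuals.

x=6: ŷ = 13 − 0.6·6 = 9.4; e = 7.4 − 9.4 = -2
x=9: ŷ = 13 − 0.6·9 = 7.6; e = 10.6 − 7.6 = 3
x=14: ŷ = 13 − 0.6·14 = 4.6; e = 4.6 − 4.6 = 0
x=15: ŷ = 13 − 0.6·15 = 4; e = 3 − 4 = -1
SSE = 4 + 9 + 0 + 1 = 14

SSE = 14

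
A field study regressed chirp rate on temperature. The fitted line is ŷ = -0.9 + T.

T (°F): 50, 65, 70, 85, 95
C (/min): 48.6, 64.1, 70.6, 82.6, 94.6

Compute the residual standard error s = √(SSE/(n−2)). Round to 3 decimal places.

s = 1.291

T=50: ŷ = -0.9 + 50 = 49.1; e = 48.6 − 49.1 = -0.5
T=65: ŷ = -0.9 + 65 = 64.1; e = 64.1 − 64.1 = 0
T=70: ŷ = -0.9 + 70 = 69.1; e = 70.6 − 69.1 = 1.5
T=85: ŷ = -0.9 + 85 = 84.1; e = 82.6 − 84.1 = -1.5
T=95: ŷ = -0.9 + 95 = 94.1; e = 94.6 − 94.1 = 0.5
SSE = 0.25 + 0 + 2.25 + 2.25 + 0.25 = 5
s = √(5/3) = √1.66667 ≈ 1.291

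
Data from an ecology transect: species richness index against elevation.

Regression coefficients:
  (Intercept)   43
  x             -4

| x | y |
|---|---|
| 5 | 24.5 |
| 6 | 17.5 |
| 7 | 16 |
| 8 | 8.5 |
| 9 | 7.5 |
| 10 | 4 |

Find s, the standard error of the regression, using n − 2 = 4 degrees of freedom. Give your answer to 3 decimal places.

s = 1.803

x=5: ŷ = 43 − 4·5 = 23; r = 24.5 − 23 = 1.5
x=6: ŷ = 43 − 4·6 = 19; r = 17.5 − 19 = -1.5
x=7: ŷ = 43 − 4·7 = 15; r = 16 − 15 = 1
x=8: ŷ = 43 − 4·8 = 11; r = 8.5 − 11 = -2.5
x=9: ŷ = 43 − 4·9 = 7; r = 7.5 − 7 = 0.5
x=10: ŷ = 43 − 4·10 = 3; r = 4 − 3 = 1
SSE = 2.25 + 2.25 + 1 + 6.25 + 0.25 + 1 = 13
s = √(13/4) = √3.25 ≈ 1.803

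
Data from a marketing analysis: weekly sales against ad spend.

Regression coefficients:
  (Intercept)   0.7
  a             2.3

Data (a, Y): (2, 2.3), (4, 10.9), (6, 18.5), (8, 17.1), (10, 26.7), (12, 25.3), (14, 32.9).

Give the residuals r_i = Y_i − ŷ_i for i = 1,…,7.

-3, 1, 4, -2, 3, -3, 0

a=2: ŷ = 0.7 + 2.3·2 = 5.3; r = 2.3 − 5.3 = -3
a=4: ŷ = 0.7 + 2.3·4 = 9.9; r = 10.9 − 9.9 = 1
a=6: ŷ = 0.7 + 2.3·6 = 14.5; r = 18.5 − 14.5 = 4
a=8: ŷ = 0.7 + 2.3·8 = 19.1; r = 17.1 − 19.1 = -2
a=10: ŷ = 0.7 + 2.3·10 = 23.7; r = 26.7 − 23.7 = 3
a=12: ŷ = 0.7 + 2.3·12 = 28.3; r = 25.3 − 28.3 = -3
a=14: ŷ = 0.7 + 2.3·14 = 32.9; r = 32.9 − 32.9 = 0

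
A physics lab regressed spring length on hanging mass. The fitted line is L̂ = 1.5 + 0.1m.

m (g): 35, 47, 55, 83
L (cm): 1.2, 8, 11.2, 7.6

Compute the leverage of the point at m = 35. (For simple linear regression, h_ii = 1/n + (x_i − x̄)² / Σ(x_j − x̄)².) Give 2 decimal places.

m̄ = (35 + 47 + 55 + 83)/4 = 55
Σ(m − m̄)² = 400 + 64 + 0 + 784 = 1248
h = 1/4 + (-20)²/1248 = 0.25 + 0.320513 = 0.57

h = 0.57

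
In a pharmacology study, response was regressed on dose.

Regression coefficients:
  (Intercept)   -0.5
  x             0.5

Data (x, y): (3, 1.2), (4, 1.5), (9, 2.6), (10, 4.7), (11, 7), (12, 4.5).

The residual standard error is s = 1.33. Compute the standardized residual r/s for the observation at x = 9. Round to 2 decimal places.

-1.05

ŷ = -0.5 + 0.5·9 = 4
r = 2.6 − 4 = -1.4
r/s = -1.4 / 1.33 = -1.05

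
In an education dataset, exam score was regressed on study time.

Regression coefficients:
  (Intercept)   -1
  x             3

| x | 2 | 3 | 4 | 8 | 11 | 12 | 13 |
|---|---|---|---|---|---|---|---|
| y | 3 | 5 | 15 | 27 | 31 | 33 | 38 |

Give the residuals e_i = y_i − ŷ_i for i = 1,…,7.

x=2: ŷ = -1 + 3·2 = 5; e = 3 − 5 = -2
x=3: ŷ = -1 + 3·3 = 8; e = 5 − 8 = -3
x=4: ŷ = -1 + 3·4 = 11; e = 15 − 11 = 4
x=8: ŷ = -1 + 3·8 = 23; e = 27 − 23 = 4
x=11: ŷ = -1 + 3·11 = 32; e = 31 − 32 = -1
x=12: ŷ = -1 + 3·12 = 35; e = 33 − 35 = -2
x=13: ŷ = -1 + 3·13 = 38; e = 38 − 38 = 0

-2, -3, 4, 4, -1, -2, 0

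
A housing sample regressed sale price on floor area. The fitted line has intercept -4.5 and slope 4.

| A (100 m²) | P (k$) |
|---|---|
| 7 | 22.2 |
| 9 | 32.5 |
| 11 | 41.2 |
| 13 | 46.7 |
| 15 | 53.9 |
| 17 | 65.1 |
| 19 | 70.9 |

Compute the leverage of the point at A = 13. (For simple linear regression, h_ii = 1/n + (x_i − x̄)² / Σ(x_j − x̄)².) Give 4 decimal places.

h = 0.1429

Ā = (7 + 9 + 11 + 13 + 15 + 17 + 19)/7 = 13
Σ(A − Ā)² = 36 + 16 + 4 + 0 + 4 + 16 + 36 = 112
h = 1/7 + (0)²/112 = 0.142857 + 0 = 0.1429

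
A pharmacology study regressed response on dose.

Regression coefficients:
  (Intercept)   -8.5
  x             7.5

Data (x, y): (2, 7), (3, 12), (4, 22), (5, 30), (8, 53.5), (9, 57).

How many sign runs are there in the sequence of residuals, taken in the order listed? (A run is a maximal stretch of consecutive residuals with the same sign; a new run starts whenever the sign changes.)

x=2: ŷ = -8.5 + 7.5·2 = 6.5; r = 7 − 6.5 = 0.5
x=3: ŷ = -8.5 + 7.5·3 = 14; r = 12 − 14 = -2
x=4: ŷ = -8.5 + 7.5·4 = 21.5; r = 22 − 21.5 = 0.5
x=5: ŷ = -8.5 + 7.5·5 = 29; r = 30 − 29 = 1
x=8: ŷ = -8.5 + 7.5·8 = 51.5; r = 53.5 − 51.5 = 2
x=9: ŷ = -8.5 + 7.5·9 = 59; r = 57 − 59 = -2
Signs: + − + + + −
Runs: +×1, −×1, +×3, −×1 → 4

4 runs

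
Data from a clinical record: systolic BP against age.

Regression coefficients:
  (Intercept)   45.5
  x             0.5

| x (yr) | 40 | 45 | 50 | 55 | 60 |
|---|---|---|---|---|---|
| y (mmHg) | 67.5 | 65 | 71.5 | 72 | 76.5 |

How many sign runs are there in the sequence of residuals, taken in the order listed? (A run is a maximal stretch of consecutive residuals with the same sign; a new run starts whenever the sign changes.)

5 runs

x=40: ŷ = 45.5 + 0.5·40 = 65.5; r = 67.5 − 65.5 = 2
x=45: ŷ = 45.5 + 0.5·45 = 68; r = 65 − 68 = -3
x=50: ŷ = 45.5 + 0.5·50 = 70.5; r = 71.5 − 70.5 = 1
x=55: ŷ = 45.5 + 0.5·55 = 73; r = 72 − 73 = -1
x=60: ŷ = 45.5 + 0.5·60 = 75.5; r = 76.5 − 75.5 = 1
Signs: + − + − +
Runs: +×1, −×1, +×1, −×1, +×1 → 5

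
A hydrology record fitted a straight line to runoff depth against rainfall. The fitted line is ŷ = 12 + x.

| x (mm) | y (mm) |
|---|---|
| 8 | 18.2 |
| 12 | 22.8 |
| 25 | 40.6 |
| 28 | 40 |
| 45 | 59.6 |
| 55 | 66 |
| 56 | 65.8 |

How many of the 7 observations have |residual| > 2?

3

x=8: ŷ = 12 + 8 = 20; r = 18.2 − 20 = -1.8
x=12: ŷ = 12 + 12 = 24; r = 22.8 − 24 = -1.2
x=25: ŷ = 12 + 25 = 37; r = 40.6 − 37 = 3.6
x=28: ŷ = 12 + 28 = 40; r = 40 − 40 = 0
x=45: ŷ = 12 + 45 = 57; r = 59.6 − 57 = 2.6
x=55: ŷ = 12 + 55 = 67; r = 66 − 67 = -1
x=56: ŷ = 12 + 56 = 68; r = 65.8 − 68 = -2.2
|r| > 2: x=25 (|r|=3.6), x=45 (|r|=2.6), x=56 (|r|=2.2) → 3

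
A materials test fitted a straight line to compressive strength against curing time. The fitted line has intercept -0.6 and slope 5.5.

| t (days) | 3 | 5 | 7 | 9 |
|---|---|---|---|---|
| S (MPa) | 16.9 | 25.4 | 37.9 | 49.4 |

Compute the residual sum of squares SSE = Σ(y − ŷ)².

SSE = 3.5

t=3: ŷ = -0.6 + 5.5·3 = 15.9; e = 16.9 − 15.9 = 1
t=5: ŷ = -0.6 + 5.5·5 = 26.9; e = 25.4 − 26.9 = -1.5
t=7: ŷ = -0.6 + 5.5·7 = 37.9; e = 37.9 − 37.9 = 0
t=9: ŷ = -0.6 + 5.5·9 = 48.9; e = 49.4 − 48.9 = 0.5
SSE = 1 + 2.25 + 0 + 0.25 = 3.5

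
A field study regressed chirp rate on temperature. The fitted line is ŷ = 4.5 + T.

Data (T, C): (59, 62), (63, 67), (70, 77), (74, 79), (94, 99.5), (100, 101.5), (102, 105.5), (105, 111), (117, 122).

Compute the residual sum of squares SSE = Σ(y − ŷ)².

SSE = 22.5

T=59: ŷ = 4.5 + 59 = 63.5; r = 62 − 63.5 = -1.5
T=63: ŷ = 4.5 + 63 = 67.5; r = 67 − 67.5 = -0.5
T=70: ŷ = 4.5 + 70 = 74.5; r = 77 − 74.5 = 2.5
T=74: ŷ = 4.5 + 74 = 78.5; r = 79 − 78.5 = 0.5
T=94: ŷ = 4.5 + 94 = 98.5; r = 99.5 − 98.5 = 1
T=100: ŷ = 4.5 + 100 = 104.5; r = 101.5 − 104.5 = -3
T=102: ŷ = 4.5 + 102 = 106.5; r = 105.5 − 106.5 = -1
T=105: ŷ = 4.5 + 105 = 109.5; r = 111 − 109.5 = 1.5
T=117: ŷ = 4.5 + 117 = 121.5; r = 122 − 121.5 = 0.5
SSE = 2.25 + 0.25 + 6.25 + 0.25 + 1 + 9 + 1 + 2.25 + 0.25 = 22.5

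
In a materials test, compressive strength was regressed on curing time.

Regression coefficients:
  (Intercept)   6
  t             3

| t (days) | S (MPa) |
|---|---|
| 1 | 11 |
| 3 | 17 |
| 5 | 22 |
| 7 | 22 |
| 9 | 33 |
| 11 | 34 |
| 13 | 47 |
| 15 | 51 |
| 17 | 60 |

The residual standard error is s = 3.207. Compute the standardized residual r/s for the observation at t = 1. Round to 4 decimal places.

0.6236

Ŝ = 6 + 3·1 = 9
r = 11 − 9 = 2
r/s = 2 / 3.207 = 0.6236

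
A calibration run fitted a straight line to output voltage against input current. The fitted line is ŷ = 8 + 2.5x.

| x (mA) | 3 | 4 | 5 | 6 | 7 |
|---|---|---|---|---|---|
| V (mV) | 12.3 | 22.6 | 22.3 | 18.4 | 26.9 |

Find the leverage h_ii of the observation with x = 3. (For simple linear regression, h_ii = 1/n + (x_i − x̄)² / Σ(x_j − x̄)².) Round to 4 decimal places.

x̄ = (3 + 4 + 5 + 6 + 7)/5 = 5
Σ(x − x̄)² = 4 + 1 + 0 + 1 + 4 = 10
h = 1/5 + (-2)²/10 = 0.2 + 0.4 = 0.6000

h = 0.6000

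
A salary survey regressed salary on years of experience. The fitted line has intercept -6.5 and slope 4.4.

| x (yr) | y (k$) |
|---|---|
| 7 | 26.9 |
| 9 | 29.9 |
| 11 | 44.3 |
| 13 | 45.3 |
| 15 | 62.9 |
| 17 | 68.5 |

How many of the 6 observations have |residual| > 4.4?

x=7: ŷ = -6.5 + 4.4·7 = 24.3; e = 26.9 − 24.3 = 2.6
x=9: ŷ = -6.5 + 4.4·9 = 33.1; e = 29.9 − 33.1 = -3.2
x=11: ŷ = -6.5 + 4.4·11 = 41.9; e = 44.3 − 41.9 = 2.4
x=13: ŷ = -6.5 + 4.4·13 = 50.7; e = 45.3 − 50.7 = -5.4
x=15: ŷ = -6.5 + 4.4·15 = 59.5; e = 62.9 − 59.5 = 3.4
x=17: ŷ = -6.5 + 4.4·17 = 68.3; e = 68.5 − 68.3 = 0.2
|e| > 4.4: x=13 (|e|=5.4) → 1

1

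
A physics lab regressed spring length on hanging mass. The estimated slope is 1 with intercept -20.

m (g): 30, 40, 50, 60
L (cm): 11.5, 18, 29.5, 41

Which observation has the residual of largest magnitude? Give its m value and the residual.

m=30: ŷ = -20 + 30 = 10; r = 11.5 − 10 = 1.5
m=40: ŷ = -20 + 40 = 20; r = 18 − 20 = -2
m=50: ŷ = -20 + 50 = 30; r = 29.5 − 30 = -0.5
m=60: ŷ = -20 + 60 = 40; r = 41 − 40 = 1
Largest |r| is 2 at m = 40, residual -2.

m = 40, r = -2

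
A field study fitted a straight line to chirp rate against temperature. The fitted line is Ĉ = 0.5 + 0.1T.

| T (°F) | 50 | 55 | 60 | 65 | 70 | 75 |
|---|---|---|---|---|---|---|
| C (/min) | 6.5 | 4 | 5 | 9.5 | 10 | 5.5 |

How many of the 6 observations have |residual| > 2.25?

3

T=50: Ĉ = 0.5 + 0.1·50 = 5.5; e = 6.5 − 5.5 = 1
T=55: Ĉ = 0.5 + 0.1·55 = 6; e = 4 − 6 = -2
T=60: Ĉ = 0.5 + 0.1·60 = 6.5; e = 5 − 6.5 = -1.5
T=65: Ĉ = 0.5 + 0.1·65 = 7; e = 9.5 − 7 = 2.5
T=70: Ĉ = 0.5 + 0.1·70 = 7.5; e = 10 − 7.5 = 2.5
T=75: Ĉ = 0.5 + 0.1·75 = 8; e = 5.5 − 8 = -2.5
|e| > 2.25: T=65 (|e|=2.5), T=70 (|e|=2.5), T=75 (|e|=2.5) → 3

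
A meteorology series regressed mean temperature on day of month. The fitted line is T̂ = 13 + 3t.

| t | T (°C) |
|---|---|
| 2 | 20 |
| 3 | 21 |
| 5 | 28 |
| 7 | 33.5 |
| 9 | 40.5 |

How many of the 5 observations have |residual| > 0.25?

4

t=2: T̂ = 13 + 3·2 = 19; r = 20 − 19 = 1
t=3: T̂ = 13 + 3·3 = 22; r = 21 − 22 = -1
t=5: T̂ = 13 + 3·5 = 28; r = 28 − 28 = 0
t=7: T̂ = 13 + 3·7 = 34; r = 33.5 − 34 = -0.5
t=9: T̂ = 13 + 3·9 = 40; r = 40.5 − 40 = 0.5
|r| > 0.25: t=2 (|r|=1), t=3 (|r|=1), t=7 (|r|=0.5), t=9 (|r|=0.5) → 4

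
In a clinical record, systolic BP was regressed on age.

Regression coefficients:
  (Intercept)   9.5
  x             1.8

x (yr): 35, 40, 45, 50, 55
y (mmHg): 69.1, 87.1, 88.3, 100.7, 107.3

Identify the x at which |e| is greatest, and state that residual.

x = 40, e = 5.6

x=35: ŷ = 9.5 + 1.8·35 = 72.5; e = 69.1 − 72.5 = -3.4
x=40: ŷ = 9.5 + 1.8·40 = 81.5; e = 87.1 − 81.5 = 5.6
x=45: ŷ = 9.5 + 1.8·45 = 90.5; e = 88.3 − 90.5 = -2.2
x=50: ŷ = 9.5 + 1.8·50 = 99.5; e = 100.7 − 99.5 = 1.2
x=55: ŷ = 9.5 + 1.8·55 = 108.5; e = 107.3 − 108.5 = -1.2
Largest |e| is 5.6 at x = 40, residual 5.6.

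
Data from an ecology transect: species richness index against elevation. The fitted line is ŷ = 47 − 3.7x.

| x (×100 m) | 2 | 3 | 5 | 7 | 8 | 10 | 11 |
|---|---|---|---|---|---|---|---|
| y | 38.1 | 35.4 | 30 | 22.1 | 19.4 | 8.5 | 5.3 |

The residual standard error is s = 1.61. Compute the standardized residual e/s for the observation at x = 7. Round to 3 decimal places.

ŷ = 47 − 3.7·7 = 21.1
e = 22.1 − 21.1 = 1
e/s = 1 / 1.61 = 0.621

0.621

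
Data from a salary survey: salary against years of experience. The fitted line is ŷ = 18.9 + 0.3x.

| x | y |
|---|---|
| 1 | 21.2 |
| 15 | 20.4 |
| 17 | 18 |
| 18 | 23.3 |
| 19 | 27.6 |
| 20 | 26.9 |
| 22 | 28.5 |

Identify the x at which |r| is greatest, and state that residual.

x=1: ŷ = 18.9 + 0.3·1 = 19.2; r = 21.2 − 19.2 = 2
x=15: ŷ = 18.9 + 0.3·15 = 23.4; r = 20.4 − 23.4 = -3
x=17: ŷ = 18.9 + 0.3·17 = 24; r = 18 − 24 = -6
x=18: ŷ = 18.9 + 0.3·18 = 24.3; r = 23.3 − 24.3 = -1
x=19: ŷ = 18.9 + 0.3·19 = 24.6; r = 27.6 − 24.6 = 3
x=20: ŷ = 18.9 + 0.3·20 = 24.9; r = 26.9 − 24.9 = 2
x=22: ŷ = 18.9 + 0.3·22 = 25.5; r = 28.5 − 25.5 = 3
Largest |r| is 6 at x = 17, residual -6.

x = 17, r = -6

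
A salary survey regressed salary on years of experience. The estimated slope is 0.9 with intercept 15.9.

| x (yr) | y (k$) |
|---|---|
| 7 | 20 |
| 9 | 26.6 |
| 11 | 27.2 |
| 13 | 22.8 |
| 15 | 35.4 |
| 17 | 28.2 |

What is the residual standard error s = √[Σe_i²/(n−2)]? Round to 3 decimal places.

s = 4.517

x=7: ŷ = 15.9 + 0.9·7 = 22.2; e = 20 − 22.2 = -2.2
x=9: ŷ = 15.9 + 0.9·9 = 24; e = 26.6 − 24 = 2.6
x=11: ŷ = 15.9 + 0.9·11 = 25.8; e = 27.2 − 25.8 = 1.4
x=13: ŷ = 15.9 + 0.9·13 = 27.6; e = 22.8 − 27.6 = -4.8
x=15: ŷ = 15.9 + 0.9·15 = 29.4; e = 35.4 − 29.4 = 6
x=17: ŷ = 15.9 + 0.9·17 = 31.2; e = 28.2 − 31.2 = -3
SSE = 4.84 + 6.76 + 1.96 + 23.04 + 36 + 9 = 81.6
s = √(81.6/4) = √20.4 ≈ 4.517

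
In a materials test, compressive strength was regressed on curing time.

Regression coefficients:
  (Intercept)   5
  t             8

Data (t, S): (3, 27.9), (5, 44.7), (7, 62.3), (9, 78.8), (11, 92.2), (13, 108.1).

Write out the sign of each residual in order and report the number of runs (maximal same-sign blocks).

t=3: ŷ = 5 + 8·3 = 29; r = 27.9 − 29 = -1.1
t=5: ŷ = 5 + 8·5 = 45; r = 44.7 − 45 = -0.3
t=7: ŷ = 5 + 8·7 = 61; r = 62.3 − 61 = 1.3
t=9: ŷ = 5 + 8·9 = 77; r = 78.8 − 77 = 1.8
t=11: ŷ = 5 + 8·11 = 93; r = 92.2 − 93 = -0.8
t=13: ŷ = 5 + 8·13 = 109; r = 108.1 − 109 = -0.9
Signs: − − + + − −
Runs: −×2, +×2, −×2 → 3

3 runs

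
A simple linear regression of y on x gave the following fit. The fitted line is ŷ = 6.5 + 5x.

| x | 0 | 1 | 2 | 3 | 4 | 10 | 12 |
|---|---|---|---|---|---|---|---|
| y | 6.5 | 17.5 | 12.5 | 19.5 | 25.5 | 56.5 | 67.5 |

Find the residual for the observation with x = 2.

ŷ = 6.5 + 5·2 = 16.5
e = 12.5 − 16.5 = -4

e = -4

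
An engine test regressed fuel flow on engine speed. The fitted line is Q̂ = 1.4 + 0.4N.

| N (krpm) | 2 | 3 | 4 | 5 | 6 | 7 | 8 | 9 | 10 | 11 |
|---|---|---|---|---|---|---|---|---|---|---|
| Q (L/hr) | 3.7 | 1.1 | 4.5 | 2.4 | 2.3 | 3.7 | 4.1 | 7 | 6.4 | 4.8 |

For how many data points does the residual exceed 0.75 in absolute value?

8

N=2: Q̂ = 1.4 + 0.4·2 = 2.2; r = 3.7 − 2.2 = 1.5
N=3: Q̂ = 1.4 + 0.4·3 = 2.6; r = 1.1 − 2.6 = -1.5
N=4: Q̂ = 1.4 + 0.4·4 = 3; r = 4.5 − 3 = 1.5
N=5: Q̂ = 1.4 + 0.4·5 = 3.4; r = 2.4 − 3.4 = -1
N=6: Q̂ = 1.4 + 0.4·6 = 3.8; r = 2.3 − 3.8 = -1.5
N=7: Q̂ = 1.4 + 0.4·7 = 4.2; r = 3.7 − 4.2 = -0.5
N=8: Q̂ = 1.4 + 0.4·8 = 4.6; r = 4.1 − 4.6 = -0.5
N=9: Q̂ = 1.4 + 0.4·9 = 5; r = 7 − 5 = 2
N=10: Q̂ = 1.4 + 0.4·10 = 5.4; r = 6.4 − 5.4 = 1
N=11: Q̂ = 1.4 + 0.4·11 = 5.8; r = 4.8 − 5.8 = -1
|r| > 0.75: N=2 (|r|=1.5), N=3 (|r|=1.5), N=4 (|r|=1.5), N=5 (|r|=1), N=6 (|r|=1.5), N=9 (|r|=2), N=10 (|r|=1), N=11 (|r|=1) → 8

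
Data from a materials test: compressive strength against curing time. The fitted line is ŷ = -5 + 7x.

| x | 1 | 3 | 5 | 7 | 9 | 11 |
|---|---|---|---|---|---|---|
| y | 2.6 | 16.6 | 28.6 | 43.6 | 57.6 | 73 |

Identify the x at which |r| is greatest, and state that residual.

x = 5, r = -1.4

x=1: ŷ = -5 + 7·1 = 2; r = 2.6 − 2 = 0.6
x=3: ŷ = -5 + 7·3 = 16; r = 16.6 − 16 = 0.6
x=5: ŷ = -5 + 7·5 = 30; r = 28.6 − 30 = -1.4
x=7: ŷ = -5 + 7·7 = 44; r = 43.6 − 44 = -0.4
x=9: ŷ = -5 + 7·9 = 58; r = 57.6 − 58 = -0.4
x=11: ŷ = -5 + 7·11 = 72; r = 73 − 72 = 1
Largest |r| is 1.4 at x = 5, residual -1.4.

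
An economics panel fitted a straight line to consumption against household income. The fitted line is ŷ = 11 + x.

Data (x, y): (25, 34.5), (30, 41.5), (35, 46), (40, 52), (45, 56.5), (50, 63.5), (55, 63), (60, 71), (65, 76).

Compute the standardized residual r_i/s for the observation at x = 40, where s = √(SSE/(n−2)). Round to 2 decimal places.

x=25: ŷ = 11 + 25 = 36; r = 34.5 − 36 = -1.5
x=30: ŷ = 11 + 30 = 41; r = 41.5 − 41 = 0.5
x=35: ŷ = 11 + 35 = 46; r = 46 − 46 = 0
x=40: ŷ = 11 + 40 = 51; r = 52 − 51 = 1
x=45: ŷ = 11 + 45 = 56; r = 56.5 − 56 = 0.5
x=50: ŷ = 11 + 50 = 61; r = 63.5 − 61 = 2.5
x=55: ŷ = 11 + 55 = 66; r = 63 − 66 = -3
x=60: ŷ = 11 + 60 = 71; r = 71 − 71 = 0
x=65: ŷ = 11 + 65 = 76; r = 76 − 76 = 0
SSE = 2.25 + 0.25 + 0 + 1 + 0.25 + 6.25 + 9 + 0 + 0 = 19
s = √(19/7) = 1.64751
r/s = 1 / 1.64751 = 0.61

0.61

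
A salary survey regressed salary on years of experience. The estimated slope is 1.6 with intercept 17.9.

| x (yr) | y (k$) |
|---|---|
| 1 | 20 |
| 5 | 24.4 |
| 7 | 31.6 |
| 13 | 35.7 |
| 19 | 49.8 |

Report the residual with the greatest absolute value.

x=1: ŷ = 17.9 + 1.6·1 = 19.5; e = 20 − 19.5 = 0.5
x=5: ŷ = 17.9 + 1.6·5 = 25.9; e = 24.4 − 25.9 = -1.5
x=7: ŷ = 17.9 + 1.6·7 = 29.1; e = 31.6 − 29.1 = 2.5
x=13: ŷ = 17.9 + 1.6·13 = 38.7; e = 35.7 − 38.7 = -3
x=19: ŷ = 17.9 + 1.6·19 = 48.3; e = 49.8 − 48.3 = 1.5
Largest |e| is 3 at x = 13, residual -3.

e = -3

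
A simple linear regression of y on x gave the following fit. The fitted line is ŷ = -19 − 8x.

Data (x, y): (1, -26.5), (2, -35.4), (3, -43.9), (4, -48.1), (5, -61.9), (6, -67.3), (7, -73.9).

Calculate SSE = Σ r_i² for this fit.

x=1: ŷ = -19 − 8·1 = -27; r = -26.5 − (-27) = 0.5
x=2: ŷ = -19 − 8·2 = -35; r = -35.4 − (-35) = -0.4
x=3: ŷ = -19 − 8·3 = -43; r = -43.9 − (-43) = -0.9
x=4: ŷ = -19 − 8·4 = -51; r = -48.1 − (-51) = 2.9
x=5: ŷ = -19 − 8·5 = -59; r = -61.9 − (-59) = -2.9
x=6: ŷ = -19 − 8·6 = -67; r = -67.3 − (-67) = -0.3
x=7: ŷ = -19 − 8·7 = -75; r = -73.9 − (-75) = 1.1
SSE = 0.25 + 0.16 + 0.81 + 8.41 + 8.41 + 0.09 + 1.21 = 19.34

SSE = 19.34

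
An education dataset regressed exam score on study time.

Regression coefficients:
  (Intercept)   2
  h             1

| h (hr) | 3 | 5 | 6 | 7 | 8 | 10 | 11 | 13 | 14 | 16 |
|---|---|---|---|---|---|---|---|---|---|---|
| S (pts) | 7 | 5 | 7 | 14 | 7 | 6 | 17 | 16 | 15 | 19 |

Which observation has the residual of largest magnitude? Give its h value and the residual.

h=3: Ŝ = 2 + 3 = 5; r = 7 − 5 = 2
h=5: Ŝ = 2 + 5 = 7; r = 5 − 7 = -2
h=6: Ŝ = 2 + 6 = 8; r = 7 − 8 = -1
h=7: Ŝ = 2 + 7 = 9; r = 14 − 9 = 5
h=8: Ŝ = 2 + 8 = 10; r = 7 − 10 = -3
h=10: Ŝ = 2 + 10 = 12; r = 6 − 12 = -6
h=11: Ŝ = 2 + 11 = 13; r = 17 − 13 = 4
h=13: Ŝ = 2 + 13 = 15; r = 16 − 15 = 1
h=14: Ŝ = 2 + 14 = 16; r = 15 − 16 = -1
h=16: Ŝ = 2 + 16 = 18; r = 19 − 18 = 1
Largest |r| is 6 at h = 10, residual -6.

h = 10, r = -6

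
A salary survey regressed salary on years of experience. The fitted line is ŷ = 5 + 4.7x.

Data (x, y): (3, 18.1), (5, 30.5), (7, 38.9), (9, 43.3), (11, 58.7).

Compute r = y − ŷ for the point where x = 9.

ŷ = 5 + 4.7·9 = 47.3
r = 43.3 − 47.3 = -4

r = -4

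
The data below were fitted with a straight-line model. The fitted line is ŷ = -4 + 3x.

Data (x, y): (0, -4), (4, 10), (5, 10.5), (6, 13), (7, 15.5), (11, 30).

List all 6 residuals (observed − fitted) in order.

0, 2, -0.5, -1, -1.5, 1

x=0: ŷ = -4 + 3·0 = -4; e = -4 − (-4) = 0
x=4: ŷ = -4 + 3·4 = 8; e = 10 − 8 = 2
x=5: ŷ = -4 + 3·5 = 11; e = 10.5 − 11 = -0.5
x=6: ŷ = -4 + 3·6 = 14; e = 13 − 14 = -1
x=7: ŷ = -4 + 3·7 = 17; e = 15.5 − 17 = -1.5
x=11: ŷ = -4 + 3·11 = 29; e = 30 − 29 = 1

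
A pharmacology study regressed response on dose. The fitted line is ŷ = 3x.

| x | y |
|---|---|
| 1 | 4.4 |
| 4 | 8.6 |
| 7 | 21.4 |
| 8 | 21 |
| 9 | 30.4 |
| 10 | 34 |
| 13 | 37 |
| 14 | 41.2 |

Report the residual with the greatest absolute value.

x=1: ŷ = 3·1 = 3; r = 4.4 − 3 = 1.4
x=4: ŷ = 3·4 = 12; r = 8.6 − 12 = -3.4
x=7: ŷ = 3·7 = 21; r = 21.4 − 21 = 0.4
x=8: ŷ = 3·8 = 24; r = 21 − 24 = -3
x=9: ŷ = 3·9 = 27; r = 30.4 − 27 = 3.4
x=10: ŷ = 3·10 = 30; r = 34 − 30 = 4
x=13: ŷ = 3·13 = 39; r = 37 − 39 = -2
x=14: ŷ = 3·14 = 42; r = 41.2 − 42 = -0.8
Largest |r| is 4 at x = 10, residual 4.

r = 4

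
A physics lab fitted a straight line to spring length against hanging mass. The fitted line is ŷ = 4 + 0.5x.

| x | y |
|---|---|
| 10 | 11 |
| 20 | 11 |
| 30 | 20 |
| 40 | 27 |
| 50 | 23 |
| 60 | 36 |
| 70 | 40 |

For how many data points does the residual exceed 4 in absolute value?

1

x=10: ŷ = 4 + 0.5·10 = 9; r = 11 − 9 = 2
x=20: ŷ = 4 + 0.5·20 = 14; r = 11 − 14 = -3
x=30: ŷ = 4 + 0.5·30 = 19; r = 20 − 19 = 1
x=40: ŷ = 4 + 0.5·40 = 24; r = 27 − 24 = 3
x=50: ŷ = 4 + 0.5·50 = 29; r = 23 − 29 = -6
x=60: ŷ = 4 + 0.5·60 = 34; r = 36 − 34 = 2
x=70: ŷ = 4 + 0.5·70 = 39; r = 40 − 39 = 1
|r| > 4: x=50 (|r|=6) → 1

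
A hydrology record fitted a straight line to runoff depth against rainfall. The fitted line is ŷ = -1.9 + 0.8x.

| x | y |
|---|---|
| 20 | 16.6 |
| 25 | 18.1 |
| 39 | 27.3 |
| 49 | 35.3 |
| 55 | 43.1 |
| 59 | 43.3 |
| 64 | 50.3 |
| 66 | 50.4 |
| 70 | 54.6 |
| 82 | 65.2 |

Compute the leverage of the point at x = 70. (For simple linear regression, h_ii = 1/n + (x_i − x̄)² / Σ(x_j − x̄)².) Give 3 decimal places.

x̄ = (20 + 25 + 39 + 49 + 55 + 59 + 64 + 66 + 70 + 82)/10 = 52.9
Σ(x − x̄)² = 1082.41 + 778.41 + 193.21 + 15.21 + 4.41 + 37.21 + 123.21 + 171.61 + 292.41 + 846.81 = 3544.9
h = 1/10 + (17.1)²/3544.9 = 0.1 + 0.0824875 = 0.182

h = 0.182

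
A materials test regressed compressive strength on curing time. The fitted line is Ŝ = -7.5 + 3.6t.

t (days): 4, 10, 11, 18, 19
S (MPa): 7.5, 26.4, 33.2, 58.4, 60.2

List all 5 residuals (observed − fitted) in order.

t=4: Ŝ = -7.5 + 3.6·4 = 6.9; r = 7.5 − 6.9 = 0.6
t=10: Ŝ = -7.5 + 3.6·10 = 28.5; r = 26.4 − 28.5 = -2.1
t=11: Ŝ = -7.5 + 3.6·11 = 32.1; r = 33.2 − 32.1 = 1.1
t=18: Ŝ = -7.5 + 3.6·18 = 57.3; r = 58.4 − 57.3 = 1.1
t=19: Ŝ = -7.5 + 3.6·19 = 60.9; r = 60.2 − 60.9 = -0.7

0.6, -2.1, 1.1, 1.1, -0.7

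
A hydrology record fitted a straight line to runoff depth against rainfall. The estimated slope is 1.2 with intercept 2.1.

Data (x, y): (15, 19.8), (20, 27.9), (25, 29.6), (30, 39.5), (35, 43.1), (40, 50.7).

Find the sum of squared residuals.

x=15: ŷ = 2.1 + 1.2·15 = 20.1; e = 19.8 − 20.1 = -0.3
x=20: ŷ = 2.1 + 1.2·20 = 26.1; e = 27.9 − 26.1 = 1.8
x=25: ŷ = 2.1 + 1.2·25 = 32.1; e = 29.6 − 32.1 = -2.5
x=30: ŷ = 2.1 + 1.2·30 = 38.1; e = 39.5 − 38.1 = 1.4
x=35: ŷ = 2.1 + 1.2·35 = 44.1; e = 43.1 − 44.1 = -1
x=40: ŷ = 2.1 + 1.2·40 = 50.1; e = 50.7 − 50.1 = 0.6
SSE = 0.09 + 3.24 + 6.25 + 1.96 + 1 + 0.36 = 12.9

SSE = 12.9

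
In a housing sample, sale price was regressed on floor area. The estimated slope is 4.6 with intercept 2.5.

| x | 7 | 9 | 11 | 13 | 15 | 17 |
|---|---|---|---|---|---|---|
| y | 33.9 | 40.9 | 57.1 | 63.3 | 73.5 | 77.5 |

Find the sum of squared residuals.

SSE = 40.88

x=7: ŷ = 2.5 + 4.6·7 = 34.7; e = 33.9 − 34.7 = -0.8
x=9: ŷ = 2.5 + 4.6·9 = 43.9; e = 40.9 − 43.9 = -3
x=11: ŷ = 2.5 + 4.6·11 = 53.1; e = 57.1 − 53.1 = 4
x=13: ŷ = 2.5 + 4.6·13 = 62.3; e = 63.3 − 62.3 = 1
x=15: ŷ = 2.5 + 4.6·15 = 71.5; e = 73.5 − 71.5 = 2
x=17: ŷ = 2.5 + 4.6·17 = 80.7; e = 77.5 − 80.7 = -3.2
SSE = 0.64 + 9 + 16 + 1 + 4 + 10.24 = 40.88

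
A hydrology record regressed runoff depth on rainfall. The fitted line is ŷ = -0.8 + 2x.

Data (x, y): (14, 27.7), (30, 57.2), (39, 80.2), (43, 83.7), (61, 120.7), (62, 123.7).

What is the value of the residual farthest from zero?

r = 3

x=14: ŷ = -0.8 + 2·14 = 27.2; r = 27.7 − 27.2 = 0.5
x=30: ŷ = -0.8 + 2·30 = 59.2; r = 57.2 − 59.2 = -2
x=39: ŷ = -0.8 + 2·39 = 77.2; r = 80.2 − 77.2 = 3
x=43: ŷ = -0.8 + 2·43 = 85.2; r = 83.7 − 85.2 = -1.5
x=61: ŷ = -0.8 + 2·61 = 121.2; r = 120.7 − 121.2 = -0.5
x=62: ŷ = -0.8 + 2·62 = 123.2; r = 123.7 − 123.2 = 0.5
Largest |r| is 3 at x = 39, residual 3.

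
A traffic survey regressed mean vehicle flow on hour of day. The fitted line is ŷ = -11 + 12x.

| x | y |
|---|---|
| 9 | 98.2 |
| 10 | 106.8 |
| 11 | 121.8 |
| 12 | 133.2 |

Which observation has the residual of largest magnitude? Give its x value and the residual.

x = 10, e = -2.2

x=9: ŷ = -11 + 12·9 = 97; e = 98.2 − 97 = 1.2
x=10: ŷ = -11 + 12·10 = 109; e = 106.8 − 109 = -2.2
x=11: ŷ = -11 + 12·11 = 121; e = 121.8 − 121 = 0.8
x=12: ŷ = -11 + 12·12 = 133; e = 133.2 − 133 = 0.2
Largest |e| is 2.2 at x = 10, residual -2.2.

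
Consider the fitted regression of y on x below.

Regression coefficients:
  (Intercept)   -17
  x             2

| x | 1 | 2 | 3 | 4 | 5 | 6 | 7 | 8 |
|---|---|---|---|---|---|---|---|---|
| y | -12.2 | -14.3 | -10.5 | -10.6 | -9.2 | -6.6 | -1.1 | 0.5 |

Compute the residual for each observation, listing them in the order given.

2.8, -1.3, 0.5, -1.6, -2.2, -1.6, 1.9, 1.5

x=1: ŷ = -17 + 2·1 = -15; e = -12.2 − (-15) = 2.8
x=2: ŷ = -17 + 2·2 = -13; e = -14.3 − (-13) = -1.3
x=3: ŷ = -17 + 2·3 = -11; e = -10.5 − (-11) = 0.5
x=4: ŷ = -17 + 2·4 = -9; e = -10.6 − (-9) = -1.6
x=5: ŷ = -17 + 2·5 = -7; e = -9.2 − (-7) = -2.2
x=6: ŷ = -17 + 2·6 = -5; e = -6.6 − (-5) = -1.6
x=7: ŷ = -17 + 2·7 = -3; e = -1.1 − (-3) = 1.9
x=8: ŷ = -17 + 2·8 = -1; e = 0.5 − (-1) = 1.5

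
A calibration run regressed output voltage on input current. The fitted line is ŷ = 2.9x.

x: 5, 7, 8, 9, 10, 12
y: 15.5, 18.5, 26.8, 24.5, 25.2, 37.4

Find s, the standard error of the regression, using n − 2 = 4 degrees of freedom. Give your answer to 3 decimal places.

s = 3.200

x=5: ŷ = 2.9·5 = 14.5; r = 15.5 − 14.5 = 1
x=7: ŷ = 2.9·7 = 20.3; r = 18.5 − 20.3 = -1.8
x=8: ŷ = 2.9·8 = 23.2; r = 26.8 − 23.2 = 3.6
x=9: ŷ = 2.9·9 = 26.1; r = 24.5 − 26.1 = -1.6
x=10: ŷ = 2.9·10 = 29; r = 25.2 − 29 = -3.8
x=12: ŷ = 2.9·12 = 34.8; r = 37.4 − 34.8 = 2.6
SSE = 1 + 3.24 + 12.96 + 2.56 + 14.44 + 6.76 = 40.96
s = √(40.96/4) = √10.24 ≈ 3.200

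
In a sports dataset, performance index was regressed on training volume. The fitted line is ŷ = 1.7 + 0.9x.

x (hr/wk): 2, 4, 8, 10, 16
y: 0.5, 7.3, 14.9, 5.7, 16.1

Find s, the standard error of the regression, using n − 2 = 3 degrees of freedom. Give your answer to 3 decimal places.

x=2: ŷ = 1.7 + 0.9·2 = 3.5; e = 0.5 − 3.5 = -3
x=4: ŷ = 1.7 + 0.9·4 = 5.3; e = 7.3 − 5.3 = 2
x=8: ŷ = 1.7 + 0.9·8 = 8.9; e = 14.9 − 8.9 = 6
x=10: ŷ = 1.7 + 0.9·10 = 10.7; e = 5.7 − 10.7 = -5
x=16: ŷ = 1.7 + 0.9·16 = 16.1; e = 16.1 − 16.1 = 0
SSE = 9 + 4 + 36 + 25 + 0 = 74
s = √(74/3) = √24.6667 ≈ 4.967

s = 4.967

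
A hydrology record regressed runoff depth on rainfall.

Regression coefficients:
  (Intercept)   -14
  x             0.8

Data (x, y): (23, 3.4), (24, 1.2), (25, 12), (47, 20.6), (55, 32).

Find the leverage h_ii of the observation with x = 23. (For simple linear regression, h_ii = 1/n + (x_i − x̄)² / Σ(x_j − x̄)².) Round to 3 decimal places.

x̄ = (23 + 24 + 25 + 47 + 55)/5 = 34.8
Σ(x − x̄)² = 139.24 + 116.64 + 96.04 + 148.84 + 408.04 = 908.8
h = 1/5 + (-11.8)²/908.8 = 0.2 + 0.153213 = 0.353

h = 0.353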